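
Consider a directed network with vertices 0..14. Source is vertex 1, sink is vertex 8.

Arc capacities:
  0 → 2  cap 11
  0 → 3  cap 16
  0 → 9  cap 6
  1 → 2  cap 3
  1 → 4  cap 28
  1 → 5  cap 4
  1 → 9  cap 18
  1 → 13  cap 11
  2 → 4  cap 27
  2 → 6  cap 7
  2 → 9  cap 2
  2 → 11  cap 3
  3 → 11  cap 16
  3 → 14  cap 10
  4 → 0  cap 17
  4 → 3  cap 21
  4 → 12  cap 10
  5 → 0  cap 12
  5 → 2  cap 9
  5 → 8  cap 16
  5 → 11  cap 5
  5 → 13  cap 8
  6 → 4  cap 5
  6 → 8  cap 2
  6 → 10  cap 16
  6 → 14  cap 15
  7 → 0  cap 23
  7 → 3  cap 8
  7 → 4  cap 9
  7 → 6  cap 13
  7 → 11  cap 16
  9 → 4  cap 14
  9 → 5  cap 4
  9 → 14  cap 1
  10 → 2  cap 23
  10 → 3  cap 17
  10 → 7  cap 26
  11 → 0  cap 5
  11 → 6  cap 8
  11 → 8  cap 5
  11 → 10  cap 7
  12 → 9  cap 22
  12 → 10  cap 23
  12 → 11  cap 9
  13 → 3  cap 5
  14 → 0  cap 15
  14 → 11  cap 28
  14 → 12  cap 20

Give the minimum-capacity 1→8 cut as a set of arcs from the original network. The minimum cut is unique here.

Min-cut arcs: {(1,5), (6,8), (9,5), (11,8)} (total capacity 15)

augment #1: 1→5→8 push 4
augment #2: 1→2→6→8 push 2
augment #3: 1→2→11→8 push 1
augment #4: 1→9→5→8 push 4
augment #5: 1→4→3→11→8 push 4
max flow = 15; residual-reachable set from 1 gives S-side
cut edges (S→T): {(1,5), (6,8), (9,5), (11,8)} total cap 15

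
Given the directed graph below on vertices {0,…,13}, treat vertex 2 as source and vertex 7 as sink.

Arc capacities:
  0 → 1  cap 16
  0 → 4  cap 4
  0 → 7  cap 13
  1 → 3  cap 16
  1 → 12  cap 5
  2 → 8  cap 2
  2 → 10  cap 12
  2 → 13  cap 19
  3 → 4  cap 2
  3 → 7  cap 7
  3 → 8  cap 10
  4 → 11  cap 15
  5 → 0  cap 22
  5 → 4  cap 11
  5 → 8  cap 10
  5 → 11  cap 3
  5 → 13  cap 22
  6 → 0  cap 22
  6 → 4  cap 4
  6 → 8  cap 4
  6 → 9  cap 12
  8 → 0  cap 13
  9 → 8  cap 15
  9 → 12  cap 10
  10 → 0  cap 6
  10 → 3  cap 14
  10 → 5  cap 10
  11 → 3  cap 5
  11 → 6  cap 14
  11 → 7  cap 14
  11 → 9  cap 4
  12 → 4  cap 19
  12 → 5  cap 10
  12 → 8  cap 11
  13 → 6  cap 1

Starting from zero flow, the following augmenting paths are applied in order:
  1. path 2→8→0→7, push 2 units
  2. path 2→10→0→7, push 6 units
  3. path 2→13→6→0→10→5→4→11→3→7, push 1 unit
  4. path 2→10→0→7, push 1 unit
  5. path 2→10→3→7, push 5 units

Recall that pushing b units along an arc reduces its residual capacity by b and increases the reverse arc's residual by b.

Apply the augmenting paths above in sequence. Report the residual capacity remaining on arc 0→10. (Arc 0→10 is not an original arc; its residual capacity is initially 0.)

Residual capacity of (0,10): 6

after path 1 (2→8→0→7, push 2): res(0,10)=0
after path 2 (2→10→0→7, push 6): res(0,10)=6
after path 3 (2→13→6→0→10→5→4→11→3→7, push 1): res(0,10)=5
after path 4 (2→10→0→7, push 1): res(0,10)=6
after path 5 (2→10→3→7, push 5): res(0,10)=6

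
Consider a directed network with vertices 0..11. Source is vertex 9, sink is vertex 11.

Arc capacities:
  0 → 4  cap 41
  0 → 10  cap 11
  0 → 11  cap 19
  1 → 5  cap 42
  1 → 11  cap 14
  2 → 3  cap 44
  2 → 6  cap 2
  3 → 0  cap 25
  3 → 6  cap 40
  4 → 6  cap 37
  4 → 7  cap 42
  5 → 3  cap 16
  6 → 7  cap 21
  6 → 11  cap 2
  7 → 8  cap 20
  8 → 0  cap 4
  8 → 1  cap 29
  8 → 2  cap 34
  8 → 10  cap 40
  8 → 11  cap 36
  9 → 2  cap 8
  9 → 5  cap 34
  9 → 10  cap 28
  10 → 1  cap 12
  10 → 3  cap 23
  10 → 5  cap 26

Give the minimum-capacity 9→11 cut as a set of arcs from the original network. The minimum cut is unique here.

augment #1: 9→2→6→11 push 2
augment #2: 9→10→1→11 push 12
augment #3: 9→2→3→0→11 push 6
augment #4: 9→5→3→0→11 push 13
augment #5: 9→5→3→6→7→8→11 push 3
augment #6: 9→10→3→6→7→8→11 push 16
max flow = 52; residual-reachable set from 9 gives S-side
cut edges (S→T): {(5,3), (9,2), (9,10)} total cap 52

Min-cut arcs: {(5,3), (9,2), (9,10)} (total capacity 52)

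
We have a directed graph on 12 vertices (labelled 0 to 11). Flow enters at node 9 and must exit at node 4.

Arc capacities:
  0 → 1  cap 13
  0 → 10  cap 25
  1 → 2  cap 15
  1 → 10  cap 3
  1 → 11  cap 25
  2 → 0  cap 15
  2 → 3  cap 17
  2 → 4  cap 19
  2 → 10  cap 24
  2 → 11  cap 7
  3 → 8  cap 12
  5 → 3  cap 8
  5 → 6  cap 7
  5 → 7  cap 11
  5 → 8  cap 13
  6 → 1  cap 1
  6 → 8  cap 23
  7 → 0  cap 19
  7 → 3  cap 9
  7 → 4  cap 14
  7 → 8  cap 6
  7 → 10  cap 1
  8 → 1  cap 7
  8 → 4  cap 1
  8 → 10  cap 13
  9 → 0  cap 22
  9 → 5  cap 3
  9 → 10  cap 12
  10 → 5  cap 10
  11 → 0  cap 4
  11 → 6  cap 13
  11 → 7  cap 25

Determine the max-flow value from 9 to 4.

Maximum flow value: 26

augment #1: 9→5→7→4 bottleneck 3, total now 3
augment #2: 9→0→1→2→4 bottleneck 13, total now 16
augment #3: 9→10→5→7→4 bottleneck 8, total now 24
augment #4: 9→10→5→8→4 bottleneck 1, total now 25
augment #5: 9→10→5→6→1→2→4 bottleneck 1, total now 26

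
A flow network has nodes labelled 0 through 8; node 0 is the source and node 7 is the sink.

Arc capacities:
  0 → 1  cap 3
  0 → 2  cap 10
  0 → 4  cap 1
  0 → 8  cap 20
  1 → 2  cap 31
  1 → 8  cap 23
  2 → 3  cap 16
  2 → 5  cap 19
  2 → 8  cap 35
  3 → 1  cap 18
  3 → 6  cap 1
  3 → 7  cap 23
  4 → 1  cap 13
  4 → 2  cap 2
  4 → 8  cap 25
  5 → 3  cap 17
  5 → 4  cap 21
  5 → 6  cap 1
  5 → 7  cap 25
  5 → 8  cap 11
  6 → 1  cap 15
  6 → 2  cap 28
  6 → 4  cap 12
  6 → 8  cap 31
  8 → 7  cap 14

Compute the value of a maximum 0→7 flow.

Maximum flow value: 28

augment #1: 0→8→7 bottleneck 14, total now 14
augment #2: 0→2→3→7 bottleneck 10, total now 24
augment #3: 0→1→2→3→7 bottleneck 3, total now 27
augment #4: 0→4→2→3→7 bottleneck 1, total now 28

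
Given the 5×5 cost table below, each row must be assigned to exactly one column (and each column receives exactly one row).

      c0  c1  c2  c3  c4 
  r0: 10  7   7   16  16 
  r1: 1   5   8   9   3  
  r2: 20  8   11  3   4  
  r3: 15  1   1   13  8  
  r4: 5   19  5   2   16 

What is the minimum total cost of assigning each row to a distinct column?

one of 2 optimal assignments: row0→col1 (cost 7), row1→col0 (cost 1), row2→col4 (cost 4), row3→col2 (cost 1), row4→col3 (cost 2)
total = 7 + 1 + 4 + 1 + 2 = 15

Minimum assignment cost: 15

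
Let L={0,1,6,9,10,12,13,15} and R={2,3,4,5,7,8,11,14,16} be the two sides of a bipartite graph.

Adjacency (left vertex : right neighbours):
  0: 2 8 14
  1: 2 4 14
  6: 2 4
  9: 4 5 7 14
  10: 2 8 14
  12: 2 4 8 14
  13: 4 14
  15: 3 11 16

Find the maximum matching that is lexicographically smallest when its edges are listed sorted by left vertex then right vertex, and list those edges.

|M| = 6 (so the lex-smallest maximum matching has 6 edges)
process left vertices in ascending order; for each, take the smallest-labelled available neighbour that still permits 6 edges overall, or leave it unmatched if none does
lex-smallest matching: {0-2, 1-4, 9-5, 10-8, 12-14, 15-3}

Lex-smallest maximum matching: {(0,2), (1,4), (9,5), (10,8), (12,14), (15,3)}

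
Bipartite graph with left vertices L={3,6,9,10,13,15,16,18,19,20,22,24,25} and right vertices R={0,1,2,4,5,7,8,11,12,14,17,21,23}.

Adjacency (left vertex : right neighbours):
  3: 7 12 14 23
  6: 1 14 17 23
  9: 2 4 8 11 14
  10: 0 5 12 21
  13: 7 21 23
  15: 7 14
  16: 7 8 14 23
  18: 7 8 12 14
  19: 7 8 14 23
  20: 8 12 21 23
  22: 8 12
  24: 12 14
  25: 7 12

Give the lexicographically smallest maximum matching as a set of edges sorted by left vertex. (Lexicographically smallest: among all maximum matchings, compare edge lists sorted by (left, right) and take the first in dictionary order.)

Lex-smallest maximum matching: {(3,7), (6,1), (9,2), (10,0), (13,21), (15,14), (16,8), (18,12), (19,23)}

|M| = 9 (so the lex-smallest maximum matching has 9 edges)
process left vertices in ascending order; for each, take the smallest-labelled available neighbour that still permits 9 edges overall, or leave it unmatched if none does
lex-smallest matching: {3-7, 6-1, 9-2, 10-0, 13-21, 15-14, 16-8, 18-12, 19-23}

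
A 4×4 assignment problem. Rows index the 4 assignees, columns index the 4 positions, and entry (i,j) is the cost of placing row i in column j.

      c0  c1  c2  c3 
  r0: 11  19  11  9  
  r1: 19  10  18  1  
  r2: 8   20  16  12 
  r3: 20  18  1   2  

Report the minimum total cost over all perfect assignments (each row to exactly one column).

Minimum assignment cost: 28

optimal assignment: row0→col3 (cost 9), row1→col1 (cost 10), row2→col0 (cost 8), row3→col2 (cost 1)
total = 9 + 10 + 8 + 1 = 28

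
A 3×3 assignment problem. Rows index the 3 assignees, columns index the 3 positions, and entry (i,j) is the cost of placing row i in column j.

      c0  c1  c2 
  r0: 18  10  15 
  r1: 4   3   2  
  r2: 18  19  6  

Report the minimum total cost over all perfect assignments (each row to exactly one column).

Minimum assignment cost: 20

optimal assignment: row0→col1 (cost 10), row1→col0 (cost 4), row2→col2 (cost 6)
total = 10 + 4 + 6 = 20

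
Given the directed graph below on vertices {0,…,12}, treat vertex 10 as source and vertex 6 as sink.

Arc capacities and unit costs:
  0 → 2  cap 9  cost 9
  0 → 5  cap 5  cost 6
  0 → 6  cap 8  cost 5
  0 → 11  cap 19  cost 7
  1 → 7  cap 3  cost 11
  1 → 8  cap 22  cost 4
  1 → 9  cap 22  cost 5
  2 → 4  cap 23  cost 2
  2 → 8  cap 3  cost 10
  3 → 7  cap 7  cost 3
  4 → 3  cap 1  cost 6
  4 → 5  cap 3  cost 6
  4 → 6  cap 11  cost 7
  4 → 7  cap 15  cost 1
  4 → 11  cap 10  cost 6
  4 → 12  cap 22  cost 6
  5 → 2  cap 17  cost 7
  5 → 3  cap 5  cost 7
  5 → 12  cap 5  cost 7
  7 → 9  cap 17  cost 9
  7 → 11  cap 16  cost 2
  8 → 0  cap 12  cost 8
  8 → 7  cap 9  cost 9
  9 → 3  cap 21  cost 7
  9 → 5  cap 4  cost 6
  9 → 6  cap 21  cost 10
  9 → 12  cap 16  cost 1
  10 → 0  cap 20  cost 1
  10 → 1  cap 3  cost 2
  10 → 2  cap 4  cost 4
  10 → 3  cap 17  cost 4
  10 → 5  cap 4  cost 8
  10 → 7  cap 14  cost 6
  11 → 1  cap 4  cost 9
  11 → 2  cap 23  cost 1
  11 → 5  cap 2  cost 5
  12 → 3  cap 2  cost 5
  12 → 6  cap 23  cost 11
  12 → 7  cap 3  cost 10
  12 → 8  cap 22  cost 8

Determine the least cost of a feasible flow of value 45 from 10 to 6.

shortest-cost path #1: 10→0→6 push 8 @ unit cost 6 (adds 48)
shortest-cost path #2: 10→2→4→6 push 4 @ unit cost 13 (adds 52)
shortest-cost path #3: 10→1→9→6 push 3 @ unit cost 17 (adds 51)
shortest-cost path #4: 10→0→11→2→4→6 push 7 @ unit cost 18 (adds 126)
shortest-cost path #5: 10→7→9→6 push 14 @ unit cost 25 (adds 350)
shortest-cost path #6: 10→0→5→12→6 push 5 @ unit cost 25 (adds 125)
shortest-cost path #7: 10→3→7→9→6 push 3 @ unit cost 26 (adds 78)
shortest-cost path #8: 10→3→7→11→2→4→12→6 push 1 @ unit cost 29 (adds 29)
total cost = 859

Minimum cost for 45 units: 859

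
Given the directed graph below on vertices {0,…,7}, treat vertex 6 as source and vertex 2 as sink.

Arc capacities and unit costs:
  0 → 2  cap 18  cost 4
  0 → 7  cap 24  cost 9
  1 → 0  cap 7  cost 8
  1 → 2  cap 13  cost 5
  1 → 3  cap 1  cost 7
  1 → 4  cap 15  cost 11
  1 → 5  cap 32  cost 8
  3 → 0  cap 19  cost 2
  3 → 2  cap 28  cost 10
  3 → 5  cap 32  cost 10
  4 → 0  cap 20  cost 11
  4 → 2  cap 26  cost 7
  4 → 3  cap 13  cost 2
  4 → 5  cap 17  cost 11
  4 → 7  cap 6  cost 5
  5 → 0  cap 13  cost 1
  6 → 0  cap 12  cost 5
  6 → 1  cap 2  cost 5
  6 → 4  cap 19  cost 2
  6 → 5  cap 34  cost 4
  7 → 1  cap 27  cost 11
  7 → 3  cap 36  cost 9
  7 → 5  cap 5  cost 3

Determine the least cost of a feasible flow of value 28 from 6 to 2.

shortest-cost path #1: 6→0→2 push 12 @ unit cost 9 (adds 108)
shortest-cost path #2: 6→4→2 push 16 @ unit cost 9 (adds 144)
total cost = 252

Minimum cost for 28 units: 252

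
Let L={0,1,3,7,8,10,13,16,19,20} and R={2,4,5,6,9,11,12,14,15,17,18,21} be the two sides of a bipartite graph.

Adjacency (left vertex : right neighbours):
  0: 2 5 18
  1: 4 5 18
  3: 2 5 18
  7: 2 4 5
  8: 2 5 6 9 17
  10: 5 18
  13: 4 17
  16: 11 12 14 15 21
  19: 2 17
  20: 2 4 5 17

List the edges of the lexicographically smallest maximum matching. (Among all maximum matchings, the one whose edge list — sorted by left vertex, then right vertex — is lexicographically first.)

|M| = 7 (so the lex-smallest maximum matching has 7 edges)
process left vertices in ascending order; for each, take the smallest-labelled available neighbour that still permits 7 edges overall, or leave it unmatched if none does
lex-smallest matching: {0-2, 1-4, 3-5, 8-6, 10-18, 13-17, 16-11}

Lex-smallest maximum matching: {(0,2), (1,4), (3,5), (8,6), (10,18), (13,17), (16,11)}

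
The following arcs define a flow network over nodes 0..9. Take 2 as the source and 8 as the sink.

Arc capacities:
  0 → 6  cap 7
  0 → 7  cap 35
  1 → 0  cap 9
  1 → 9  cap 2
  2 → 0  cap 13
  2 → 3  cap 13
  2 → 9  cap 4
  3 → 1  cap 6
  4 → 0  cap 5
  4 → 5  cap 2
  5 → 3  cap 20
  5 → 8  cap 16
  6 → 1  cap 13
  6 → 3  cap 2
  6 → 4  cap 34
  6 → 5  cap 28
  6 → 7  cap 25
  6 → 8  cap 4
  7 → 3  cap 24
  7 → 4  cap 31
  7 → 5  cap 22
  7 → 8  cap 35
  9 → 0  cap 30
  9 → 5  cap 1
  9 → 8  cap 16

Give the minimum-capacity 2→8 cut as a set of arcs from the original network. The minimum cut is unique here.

Min-cut arcs: {(2,0), (2,9), (3,1)} (total capacity 23)

augment #1: 2→9→8 push 4
augment #2: 2→0→6→8 push 4
augment #3: 2→0→7→8 push 9
augment #4: 2→3→1→9→8 push 2
augment #5: 2→3→1→0→7→8 push 4
max flow = 23; residual-reachable set from 2 gives S-side
cut edges (S→T): {(2,0), (2,9), (3,1)} total cap 23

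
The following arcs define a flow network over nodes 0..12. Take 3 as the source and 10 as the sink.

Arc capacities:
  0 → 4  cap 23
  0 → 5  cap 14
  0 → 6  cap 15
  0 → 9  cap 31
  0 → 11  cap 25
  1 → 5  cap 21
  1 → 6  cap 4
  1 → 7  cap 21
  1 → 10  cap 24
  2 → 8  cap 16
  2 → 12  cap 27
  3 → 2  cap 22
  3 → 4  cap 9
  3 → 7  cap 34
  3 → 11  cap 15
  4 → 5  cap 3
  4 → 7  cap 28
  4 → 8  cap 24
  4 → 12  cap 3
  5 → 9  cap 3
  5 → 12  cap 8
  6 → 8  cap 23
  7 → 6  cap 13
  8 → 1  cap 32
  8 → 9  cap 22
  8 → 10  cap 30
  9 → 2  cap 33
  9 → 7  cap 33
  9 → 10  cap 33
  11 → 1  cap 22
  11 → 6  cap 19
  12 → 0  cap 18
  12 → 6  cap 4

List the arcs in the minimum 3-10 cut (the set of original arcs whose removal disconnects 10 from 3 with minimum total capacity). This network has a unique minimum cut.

Min-cut arcs: {(3,2), (3,4), (3,11), (7,6)} (total capacity 59)

augment #1: 3→2→8→10 push 16
augment #2: 3→4→8→10 push 9
augment #3: 3→11→1→10 push 15
augment #4: 3→7→6→8→10 push 5
augment #5: 3→2→12→0→9→10 push 6
augment #6: 3→7→6→8→1→10 push 8
max flow = 59; residual-reachable set from 3 gives S-side
cut edges (S→T): {(3,2), (3,4), (3,11), (7,6)} total cap 59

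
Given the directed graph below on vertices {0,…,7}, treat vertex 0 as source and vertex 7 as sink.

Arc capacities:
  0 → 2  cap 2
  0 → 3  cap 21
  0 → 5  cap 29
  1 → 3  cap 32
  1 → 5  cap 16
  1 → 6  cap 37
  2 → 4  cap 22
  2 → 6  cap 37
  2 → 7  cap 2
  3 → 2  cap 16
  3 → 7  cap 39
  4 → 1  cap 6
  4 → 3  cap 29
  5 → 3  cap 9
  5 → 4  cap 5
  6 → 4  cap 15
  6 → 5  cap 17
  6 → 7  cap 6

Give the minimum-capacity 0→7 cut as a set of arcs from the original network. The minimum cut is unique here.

augment #1: 0→2→7 push 2
augment #2: 0→3→7 push 21
augment #3: 0→5→3→7 push 9
augment #4: 0→5→4→3→7 push 5
max flow = 37; residual-reachable set from 0 gives S-side
cut edges (S→T): {(0,2), (0,3), (5,3), (5,4)} total cap 37

Min-cut arcs: {(0,2), (0,3), (5,3), (5,4)} (total capacity 37)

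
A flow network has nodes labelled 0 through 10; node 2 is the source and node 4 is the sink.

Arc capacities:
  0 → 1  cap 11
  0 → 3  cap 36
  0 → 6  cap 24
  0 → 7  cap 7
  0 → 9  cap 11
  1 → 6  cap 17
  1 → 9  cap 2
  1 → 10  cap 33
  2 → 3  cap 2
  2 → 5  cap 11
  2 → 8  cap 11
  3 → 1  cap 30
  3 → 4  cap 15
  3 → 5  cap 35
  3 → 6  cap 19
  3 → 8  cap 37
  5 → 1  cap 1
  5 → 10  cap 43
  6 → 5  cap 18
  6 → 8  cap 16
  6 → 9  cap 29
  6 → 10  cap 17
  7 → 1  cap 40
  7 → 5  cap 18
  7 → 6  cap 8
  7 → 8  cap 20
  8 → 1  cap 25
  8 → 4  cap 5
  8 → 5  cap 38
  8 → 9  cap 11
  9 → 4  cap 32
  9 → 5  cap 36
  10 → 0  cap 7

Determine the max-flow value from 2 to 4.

augment #1: 2→3→4 bottleneck 2, total now 2
augment #2: 2→8→4 bottleneck 5, total now 7
augment #3: 2→8→9→4 bottleneck 6, total now 13
augment #4: 2→5→1→9→4 bottleneck 1, total now 14
augment #5: 2→5→10→0→3→4 bottleneck 7, total now 21

Maximum flow value: 21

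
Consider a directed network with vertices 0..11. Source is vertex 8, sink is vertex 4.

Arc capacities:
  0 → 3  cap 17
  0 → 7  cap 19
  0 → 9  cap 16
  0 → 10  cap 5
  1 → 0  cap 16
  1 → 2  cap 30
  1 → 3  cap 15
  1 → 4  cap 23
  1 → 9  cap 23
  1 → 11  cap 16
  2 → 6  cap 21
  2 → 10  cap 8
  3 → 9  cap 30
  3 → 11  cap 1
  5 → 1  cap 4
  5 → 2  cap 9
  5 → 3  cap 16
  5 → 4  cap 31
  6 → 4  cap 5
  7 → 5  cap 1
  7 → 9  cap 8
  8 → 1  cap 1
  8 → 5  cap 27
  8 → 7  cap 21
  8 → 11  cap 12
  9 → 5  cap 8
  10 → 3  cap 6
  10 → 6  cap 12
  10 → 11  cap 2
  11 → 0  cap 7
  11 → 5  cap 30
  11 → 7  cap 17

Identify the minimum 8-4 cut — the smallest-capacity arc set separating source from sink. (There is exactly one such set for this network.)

augment #1: 8→1→4 push 1
augment #2: 8→5→4 push 27
augment #3: 8→7→5→4 push 1
augment #4: 8→11→5→4 push 3
augment #5: 8→11→5→1→4 push 4
augment #6: 8→11→0→10→6→4 push 5
max flow = 41; residual-reachable set from 8 gives S-side
cut edges (S→T): {(5,1), (5,4), (6,4), (8,1)} total cap 41

Min-cut arcs: {(5,1), (5,4), (6,4), (8,1)} (total capacity 41)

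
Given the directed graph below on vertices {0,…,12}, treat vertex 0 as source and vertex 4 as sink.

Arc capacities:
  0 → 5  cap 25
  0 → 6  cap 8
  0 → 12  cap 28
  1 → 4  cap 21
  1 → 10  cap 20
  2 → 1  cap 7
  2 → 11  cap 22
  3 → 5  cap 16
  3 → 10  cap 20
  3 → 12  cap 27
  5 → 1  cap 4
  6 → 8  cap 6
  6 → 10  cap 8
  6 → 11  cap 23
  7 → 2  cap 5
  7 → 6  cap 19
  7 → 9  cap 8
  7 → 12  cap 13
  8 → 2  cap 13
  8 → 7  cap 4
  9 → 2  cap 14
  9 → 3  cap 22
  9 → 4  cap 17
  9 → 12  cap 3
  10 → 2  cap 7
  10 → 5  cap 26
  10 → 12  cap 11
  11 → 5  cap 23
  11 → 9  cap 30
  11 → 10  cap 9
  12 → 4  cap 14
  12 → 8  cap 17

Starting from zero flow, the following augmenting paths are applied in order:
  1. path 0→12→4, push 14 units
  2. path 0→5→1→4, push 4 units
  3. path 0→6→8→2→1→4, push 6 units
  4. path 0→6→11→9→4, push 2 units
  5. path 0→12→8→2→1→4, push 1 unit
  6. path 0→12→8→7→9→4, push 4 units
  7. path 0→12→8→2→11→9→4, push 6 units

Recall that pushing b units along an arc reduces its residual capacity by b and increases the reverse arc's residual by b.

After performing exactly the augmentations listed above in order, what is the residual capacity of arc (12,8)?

after path 1 (0→12→4, push 14): res(12,8)=17
after path 2 (0→5→1→4, push 4): res(12,8)=17
after path 3 (0→6→8→2→1→4, push 6): res(12,8)=17
after path 4 (0→6→11→9→4, push 2): res(12,8)=17
after path 5 (0→12→8→2→1→4, push 1): res(12,8)=16
after path 6 (0→12→8→7→9→4, push 4): res(12,8)=12
after path 7 (0→12→8→2→11→9→4, push 6): res(12,8)=6

Residual capacity of (12,8): 6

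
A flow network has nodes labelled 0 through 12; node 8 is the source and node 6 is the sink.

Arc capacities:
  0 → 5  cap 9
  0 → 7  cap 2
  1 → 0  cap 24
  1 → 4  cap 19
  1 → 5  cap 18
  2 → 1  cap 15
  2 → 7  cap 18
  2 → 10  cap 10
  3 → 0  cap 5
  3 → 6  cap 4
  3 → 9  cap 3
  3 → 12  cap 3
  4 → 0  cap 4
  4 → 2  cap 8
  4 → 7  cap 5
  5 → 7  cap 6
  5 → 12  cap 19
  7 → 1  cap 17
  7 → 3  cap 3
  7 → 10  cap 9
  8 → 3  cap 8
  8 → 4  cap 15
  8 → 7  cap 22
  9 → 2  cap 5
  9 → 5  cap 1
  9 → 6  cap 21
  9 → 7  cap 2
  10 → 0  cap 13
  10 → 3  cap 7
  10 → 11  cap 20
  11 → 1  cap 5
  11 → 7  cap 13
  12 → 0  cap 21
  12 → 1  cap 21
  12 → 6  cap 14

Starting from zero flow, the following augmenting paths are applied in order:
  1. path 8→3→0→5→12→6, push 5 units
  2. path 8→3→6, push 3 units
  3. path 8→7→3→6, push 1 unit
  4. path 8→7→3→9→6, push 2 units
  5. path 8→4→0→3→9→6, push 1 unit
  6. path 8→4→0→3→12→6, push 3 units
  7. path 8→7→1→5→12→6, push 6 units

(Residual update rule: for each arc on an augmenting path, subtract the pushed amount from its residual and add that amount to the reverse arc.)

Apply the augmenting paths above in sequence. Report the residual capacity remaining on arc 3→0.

after path 1 (8→3→0→5→12→6, push 5): res(3,0)=0
after path 2 (8→3→6, push 3): res(3,0)=0
after path 3 (8→7→3→6, push 1): res(3,0)=0
after path 4 (8→7→3→9→6, push 2): res(3,0)=0
after path 5 (8→4→0→3→9→6, push 1): res(3,0)=1
after path 6 (8→4→0→3→12→6, push 3): res(3,0)=4
after path 7 (8→7→1→5→12→6, push 6): res(3,0)=4

Residual capacity of (3,0): 4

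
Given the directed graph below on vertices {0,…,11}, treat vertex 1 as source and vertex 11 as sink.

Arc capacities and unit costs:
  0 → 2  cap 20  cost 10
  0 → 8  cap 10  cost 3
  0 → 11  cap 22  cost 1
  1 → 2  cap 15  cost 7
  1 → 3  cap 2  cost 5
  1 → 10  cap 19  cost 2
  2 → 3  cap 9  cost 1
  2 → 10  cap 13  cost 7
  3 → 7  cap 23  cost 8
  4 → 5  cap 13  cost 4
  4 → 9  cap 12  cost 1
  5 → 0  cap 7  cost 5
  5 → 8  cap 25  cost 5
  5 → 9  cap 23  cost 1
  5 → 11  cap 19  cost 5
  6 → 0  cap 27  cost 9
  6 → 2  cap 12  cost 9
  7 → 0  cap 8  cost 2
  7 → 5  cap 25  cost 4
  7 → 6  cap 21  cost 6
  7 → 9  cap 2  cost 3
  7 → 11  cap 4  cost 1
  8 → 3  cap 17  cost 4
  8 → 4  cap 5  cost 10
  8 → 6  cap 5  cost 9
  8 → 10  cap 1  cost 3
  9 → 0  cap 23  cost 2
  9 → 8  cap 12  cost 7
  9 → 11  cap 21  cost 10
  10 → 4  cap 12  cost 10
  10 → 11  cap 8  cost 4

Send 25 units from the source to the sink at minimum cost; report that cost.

Minimum cost for 25 units: 324

shortest-cost path #1: 1→10→11 push 8 @ unit cost 6 (adds 48)
shortest-cost path #2: 1→3→7→11 push 2 @ unit cost 14 (adds 28)
shortest-cost path #3: 1→10→4→9→0→11 push 11 @ unit cost 16 (adds 176)
shortest-cost path #4: 1→2→3→7→11 push 2 @ unit cost 17 (adds 34)
shortest-cost path #5: 1→2→3→7→0→11 push 2 @ unit cost 19 (adds 38)
total cost = 324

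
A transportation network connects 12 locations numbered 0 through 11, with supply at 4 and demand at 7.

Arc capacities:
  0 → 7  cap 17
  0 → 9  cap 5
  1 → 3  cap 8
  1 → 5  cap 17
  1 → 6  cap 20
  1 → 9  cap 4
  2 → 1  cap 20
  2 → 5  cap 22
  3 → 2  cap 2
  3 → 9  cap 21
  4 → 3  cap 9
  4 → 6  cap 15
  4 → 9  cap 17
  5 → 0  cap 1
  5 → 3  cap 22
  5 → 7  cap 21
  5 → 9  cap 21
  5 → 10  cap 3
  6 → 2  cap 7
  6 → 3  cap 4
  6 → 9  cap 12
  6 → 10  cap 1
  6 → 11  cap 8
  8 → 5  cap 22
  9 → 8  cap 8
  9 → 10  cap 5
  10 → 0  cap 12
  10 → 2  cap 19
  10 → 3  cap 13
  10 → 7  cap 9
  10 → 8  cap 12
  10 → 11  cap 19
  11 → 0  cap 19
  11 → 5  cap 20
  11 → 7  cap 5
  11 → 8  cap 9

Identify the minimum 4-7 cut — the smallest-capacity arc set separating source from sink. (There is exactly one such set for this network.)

augment #1: 4→6→10→7 push 1
augment #2: 4→6→11→7 push 5
augment #3: 4→9→10→7 push 5
augment #4: 4→3→2→5→7 push 2
augment #5: 4→6→2→5→7 push 7
augment #6: 4→6→11→0→7 push 2
augment #7: 4→9→8→5→7 push 8
max flow = 30; residual-reachable set from 4 gives S-side
cut edges (S→T): {(3,2), (4,6), (9,8), (9,10)} total cap 30

Min-cut arcs: {(3,2), (4,6), (9,8), (9,10)} (total capacity 30)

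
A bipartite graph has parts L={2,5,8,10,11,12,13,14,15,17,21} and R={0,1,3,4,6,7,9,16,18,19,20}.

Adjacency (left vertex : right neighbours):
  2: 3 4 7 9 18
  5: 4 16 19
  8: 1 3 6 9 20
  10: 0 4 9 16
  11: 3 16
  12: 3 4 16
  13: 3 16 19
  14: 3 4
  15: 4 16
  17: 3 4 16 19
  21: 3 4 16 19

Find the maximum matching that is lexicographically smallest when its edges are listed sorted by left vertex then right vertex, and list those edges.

Lex-smallest maximum matching: {(2,7), (5,4), (8,1), (10,0), (11,3), (12,16), (13,19)}

|M| = 7 (so the lex-smallest maximum matching has 7 edges)
process left vertices in ascending order; for each, take the smallest-labelled available neighbour that still permits 7 edges overall, or leave it unmatched if none does
lex-smallest matching: {2-7, 5-4, 8-1, 10-0, 11-3, 12-16, 13-19}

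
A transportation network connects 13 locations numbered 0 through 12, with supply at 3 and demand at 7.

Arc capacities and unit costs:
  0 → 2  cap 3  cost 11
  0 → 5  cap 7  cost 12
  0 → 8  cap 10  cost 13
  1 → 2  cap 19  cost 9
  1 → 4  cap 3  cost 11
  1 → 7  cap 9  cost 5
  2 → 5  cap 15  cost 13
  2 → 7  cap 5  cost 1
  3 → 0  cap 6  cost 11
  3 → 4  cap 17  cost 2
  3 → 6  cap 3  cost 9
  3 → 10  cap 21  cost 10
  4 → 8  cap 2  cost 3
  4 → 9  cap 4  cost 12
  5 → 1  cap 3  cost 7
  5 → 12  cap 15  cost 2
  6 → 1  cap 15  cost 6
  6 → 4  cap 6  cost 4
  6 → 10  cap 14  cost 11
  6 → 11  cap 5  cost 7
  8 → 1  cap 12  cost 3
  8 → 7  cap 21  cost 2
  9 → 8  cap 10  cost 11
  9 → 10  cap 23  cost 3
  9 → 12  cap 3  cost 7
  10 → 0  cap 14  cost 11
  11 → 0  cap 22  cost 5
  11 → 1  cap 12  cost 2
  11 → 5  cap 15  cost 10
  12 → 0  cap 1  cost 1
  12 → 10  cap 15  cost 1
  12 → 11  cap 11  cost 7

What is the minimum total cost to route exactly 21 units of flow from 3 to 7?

Minimum cost for 21 units: 545

shortest-cost path #1: 3→4→8→7 push 2 @ unit cost 7 (adds 14)
shortest-cost path #2: 3→6→1→7 push 3 @ unit cost 20 (adds 60)
shortest-cost path #3: 3→0→2→7 push 3 @ unit cost 23 (adds 69)
shortest-cost path #4: 3→0→8→7 push 3 @ unit cost 26 (adds 78)
shortest-cost path #5: 3→4→9→8→7 push 4 @ unit cost 27 (adds 108)
shortest-cost path #6: 3→10→0→8→7 push 6 @ unit cost 36 (adds 216)
total cost = 545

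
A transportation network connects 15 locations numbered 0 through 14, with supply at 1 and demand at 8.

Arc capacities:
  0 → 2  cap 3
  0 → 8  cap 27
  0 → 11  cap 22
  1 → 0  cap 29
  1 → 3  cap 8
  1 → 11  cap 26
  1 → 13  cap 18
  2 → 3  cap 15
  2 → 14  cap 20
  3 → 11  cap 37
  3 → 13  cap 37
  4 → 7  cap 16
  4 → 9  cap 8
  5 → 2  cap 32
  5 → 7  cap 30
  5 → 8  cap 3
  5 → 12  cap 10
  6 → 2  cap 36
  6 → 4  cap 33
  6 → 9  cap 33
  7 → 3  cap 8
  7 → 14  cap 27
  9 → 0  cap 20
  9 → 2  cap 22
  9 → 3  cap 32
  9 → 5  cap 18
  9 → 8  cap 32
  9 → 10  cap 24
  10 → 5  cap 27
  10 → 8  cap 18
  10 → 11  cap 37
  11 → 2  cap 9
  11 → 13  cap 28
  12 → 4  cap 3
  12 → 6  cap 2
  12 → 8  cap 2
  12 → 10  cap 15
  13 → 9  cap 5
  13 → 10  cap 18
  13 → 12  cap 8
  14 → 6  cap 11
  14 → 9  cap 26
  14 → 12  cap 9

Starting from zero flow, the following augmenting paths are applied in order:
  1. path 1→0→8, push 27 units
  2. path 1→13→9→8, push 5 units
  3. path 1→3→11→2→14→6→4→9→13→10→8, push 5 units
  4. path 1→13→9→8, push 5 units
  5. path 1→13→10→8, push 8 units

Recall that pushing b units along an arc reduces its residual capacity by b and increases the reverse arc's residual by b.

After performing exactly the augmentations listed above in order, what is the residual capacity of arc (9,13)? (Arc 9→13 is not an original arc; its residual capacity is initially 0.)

after path 1 (1→0→8, push 27): res(9,13)=0
after path 2 (1→13→9→8, push 5): res(9,13)=5
after path 3 (1→3→11→2→14→6→4→9→13→10→8, push 5): res(9,13)=0
after path 4 (1→13→9→8, push 5): res(9,13)=5
after path 5 (1→13→10→8, push 8): res(9,13)=5

Residual capacity of (9,13): 5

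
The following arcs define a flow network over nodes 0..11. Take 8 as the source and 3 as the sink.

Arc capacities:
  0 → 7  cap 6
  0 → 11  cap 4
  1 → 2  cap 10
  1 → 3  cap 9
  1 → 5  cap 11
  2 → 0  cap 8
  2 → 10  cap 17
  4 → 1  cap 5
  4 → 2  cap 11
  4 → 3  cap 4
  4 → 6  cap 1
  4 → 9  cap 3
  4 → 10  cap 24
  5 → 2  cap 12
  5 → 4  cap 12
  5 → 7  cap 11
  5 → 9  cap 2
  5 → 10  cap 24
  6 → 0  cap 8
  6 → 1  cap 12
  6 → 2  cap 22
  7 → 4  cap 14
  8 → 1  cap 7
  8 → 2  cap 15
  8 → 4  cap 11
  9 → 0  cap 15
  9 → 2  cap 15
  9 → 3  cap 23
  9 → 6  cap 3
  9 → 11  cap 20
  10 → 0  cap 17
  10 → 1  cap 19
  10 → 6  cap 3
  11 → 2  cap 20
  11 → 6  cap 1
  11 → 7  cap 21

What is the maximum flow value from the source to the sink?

augment #1: 8→1→3 bottleneck 7, total now 7
augment #2: 8→4→3 bottleneck 4, total now 11
augment #3: 8→4→1→3 bottleneck 2, total now 13
augment #4: 8→4→9→3 bottleneck 3, total now 16
augment #5: 8→4→1→5→9→3 bottleneck 2, total now 18

Maximum flow value: 18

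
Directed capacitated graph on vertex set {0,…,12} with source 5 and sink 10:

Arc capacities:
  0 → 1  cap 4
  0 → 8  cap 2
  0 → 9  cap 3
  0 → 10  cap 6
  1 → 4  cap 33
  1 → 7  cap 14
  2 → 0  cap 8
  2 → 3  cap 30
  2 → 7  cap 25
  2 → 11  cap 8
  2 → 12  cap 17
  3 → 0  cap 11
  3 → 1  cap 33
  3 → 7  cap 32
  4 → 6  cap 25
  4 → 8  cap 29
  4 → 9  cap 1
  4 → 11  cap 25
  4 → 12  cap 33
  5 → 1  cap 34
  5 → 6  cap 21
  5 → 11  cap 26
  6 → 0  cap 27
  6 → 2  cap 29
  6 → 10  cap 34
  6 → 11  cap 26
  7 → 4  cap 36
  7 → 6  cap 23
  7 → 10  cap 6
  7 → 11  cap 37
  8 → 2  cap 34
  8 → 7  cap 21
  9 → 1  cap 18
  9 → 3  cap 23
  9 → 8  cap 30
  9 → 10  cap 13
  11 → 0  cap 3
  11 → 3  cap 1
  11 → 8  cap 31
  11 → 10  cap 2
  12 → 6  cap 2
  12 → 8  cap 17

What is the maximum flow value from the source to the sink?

augment #1: 5→6→10 bottleneck 21, total now 21
augment #2: 5→11→10 bottleneck 2, total now 23
augment #3: 5→1→7→10 bottleneck 6, total now 29
augment #4: 5→11→0→10 bottleneck 3, total now 32
augment #5: 5→1→4→6→10 bottleneck 13, total now 45
augment #6: 5→1→4→9→10 bottleneck 1, total now 46
augment #7: 5→11→3→0→10 bottleneck 1, total now 47
augment #8: 5→1→4→6→0→10 bottleneck 2, total now 49
augment #9: 5→1→4→6→0→9→10 bottleneck 3, total now 52

Maximum flow value: 52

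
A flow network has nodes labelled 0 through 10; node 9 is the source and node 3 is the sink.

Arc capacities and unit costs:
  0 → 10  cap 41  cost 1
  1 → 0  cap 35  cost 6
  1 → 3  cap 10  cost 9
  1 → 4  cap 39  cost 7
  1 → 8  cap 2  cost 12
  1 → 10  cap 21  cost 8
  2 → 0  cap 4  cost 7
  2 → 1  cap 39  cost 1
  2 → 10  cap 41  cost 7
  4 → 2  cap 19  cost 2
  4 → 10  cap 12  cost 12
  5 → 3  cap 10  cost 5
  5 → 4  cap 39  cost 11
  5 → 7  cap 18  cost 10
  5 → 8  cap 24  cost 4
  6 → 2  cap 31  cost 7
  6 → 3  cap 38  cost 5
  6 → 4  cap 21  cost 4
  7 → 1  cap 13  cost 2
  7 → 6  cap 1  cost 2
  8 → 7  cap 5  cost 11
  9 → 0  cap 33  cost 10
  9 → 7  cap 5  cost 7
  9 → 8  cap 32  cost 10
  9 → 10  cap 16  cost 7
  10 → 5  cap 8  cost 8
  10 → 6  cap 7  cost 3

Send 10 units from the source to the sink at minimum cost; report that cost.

Minimum cost for 10 units: 155

shortest-cost path #1: 9→7→6→3 push 1 @ unit cost 14 (adds 14)
shortest-cost path #2: 9→10→6→3 push 7 @ unit cost 15 (adds 105)
shortest-cost path #3: 9→7→1→3 push 2 @ unit cost 18 (adds 36)
total cost = 155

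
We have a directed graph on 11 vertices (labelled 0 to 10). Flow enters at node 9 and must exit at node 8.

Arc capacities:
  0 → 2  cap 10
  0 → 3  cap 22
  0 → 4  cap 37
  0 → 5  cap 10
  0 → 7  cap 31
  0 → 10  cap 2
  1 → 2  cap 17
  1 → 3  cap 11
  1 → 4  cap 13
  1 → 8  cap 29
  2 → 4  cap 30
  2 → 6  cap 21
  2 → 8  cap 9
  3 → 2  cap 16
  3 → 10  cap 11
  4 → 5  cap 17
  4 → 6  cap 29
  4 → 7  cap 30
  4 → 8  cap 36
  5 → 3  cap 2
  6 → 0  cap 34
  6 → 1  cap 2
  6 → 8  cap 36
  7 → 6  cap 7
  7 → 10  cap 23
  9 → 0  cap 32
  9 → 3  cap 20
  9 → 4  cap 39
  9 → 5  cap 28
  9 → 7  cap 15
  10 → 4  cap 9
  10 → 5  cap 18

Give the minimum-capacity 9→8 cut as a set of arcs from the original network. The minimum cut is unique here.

augment #1: 9→4→8 push 36
augment #2: 9→0→2→8 push 9
augment #3: 9→4→6→8 push 3
augment #4: 9→7→6→8 push 7
augment #5: 9→0→2→6→8 push 1
augment #6: 9→0→4→6→8 push 22
augment #7: 9→3→2→6→8 push 3
augment #8: 9→3→2→6→1→8 push 2
max flow = 83; residual-reachable set from 9 gives S-side
cut edges (S→T): {(2,8), (4,8), (6,1), (6,8)} total cap 83

Min-cut arcs: {(2,8), (4,8), (6,1), (6,8)} (total capacity 83)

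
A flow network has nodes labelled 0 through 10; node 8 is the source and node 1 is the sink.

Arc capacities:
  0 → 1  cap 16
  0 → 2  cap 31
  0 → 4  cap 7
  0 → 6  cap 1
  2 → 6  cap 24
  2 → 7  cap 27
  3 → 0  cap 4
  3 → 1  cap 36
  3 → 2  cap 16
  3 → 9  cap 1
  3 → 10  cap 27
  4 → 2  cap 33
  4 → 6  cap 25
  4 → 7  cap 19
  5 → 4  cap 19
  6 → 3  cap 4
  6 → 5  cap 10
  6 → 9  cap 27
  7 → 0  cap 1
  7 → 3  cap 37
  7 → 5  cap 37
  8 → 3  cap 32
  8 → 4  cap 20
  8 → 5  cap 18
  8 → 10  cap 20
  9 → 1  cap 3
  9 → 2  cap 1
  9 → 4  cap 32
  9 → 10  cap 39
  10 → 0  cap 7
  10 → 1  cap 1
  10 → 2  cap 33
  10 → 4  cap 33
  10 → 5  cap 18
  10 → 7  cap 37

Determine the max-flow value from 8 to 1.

Maximum flow value: 52

augment #1: 8→3→1 bottleneck 32, total now 32
augment #2: 8→10→1 bottleneck 1, total now 33
augment #3: 8→10→0→1 bottleneck 7, total now 40
augment #4: 8→4→6→3→1 bottleneck 4, total now 44
augment #5: 8→4→6→9→1 bottleneck 3, total now 47
augment #6: 8→4→7→0→1 bottleneck 1, total now 48
augment #7: 8→4→7→3→0→1 bottleneck 4, total now 52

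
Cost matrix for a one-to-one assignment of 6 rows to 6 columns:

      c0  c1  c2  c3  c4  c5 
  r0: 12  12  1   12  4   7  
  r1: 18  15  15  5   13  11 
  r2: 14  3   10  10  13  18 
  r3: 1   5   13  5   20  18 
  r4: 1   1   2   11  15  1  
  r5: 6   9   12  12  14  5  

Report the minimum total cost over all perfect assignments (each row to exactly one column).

optimal assignment: row0→col4 (cost 4), row1→col3 (cost 5), row2→col1 (cost 3), row3→col0 (cost 1), row4→col2 (cost 2), row5→col5 (cost 5)
total = 4 + 5 + 3 + 1 + 2 + 5 = 20

Minimum assignment cost: 20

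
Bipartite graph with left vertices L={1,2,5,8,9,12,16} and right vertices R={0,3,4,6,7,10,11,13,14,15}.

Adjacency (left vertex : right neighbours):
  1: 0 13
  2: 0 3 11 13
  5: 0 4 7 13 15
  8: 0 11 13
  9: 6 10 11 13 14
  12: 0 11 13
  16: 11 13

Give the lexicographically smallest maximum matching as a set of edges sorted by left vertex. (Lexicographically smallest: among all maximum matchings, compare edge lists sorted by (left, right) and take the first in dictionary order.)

Lex-smallest maximum matching: {(1,0), (2,3), (5,4), (8,11), (9,6), (12,13)}

|M| = 6 (so the lex-smallest maximum matching has 6 edges)
process left vertices in ascending order; for each, take the smallest-labelled available neighbour that still permits 6 edges overall, or leave it unmatched if none does
lex-smallest matching: {1-0, 2-3, 5-4, 8-11, 9-6, 12-13}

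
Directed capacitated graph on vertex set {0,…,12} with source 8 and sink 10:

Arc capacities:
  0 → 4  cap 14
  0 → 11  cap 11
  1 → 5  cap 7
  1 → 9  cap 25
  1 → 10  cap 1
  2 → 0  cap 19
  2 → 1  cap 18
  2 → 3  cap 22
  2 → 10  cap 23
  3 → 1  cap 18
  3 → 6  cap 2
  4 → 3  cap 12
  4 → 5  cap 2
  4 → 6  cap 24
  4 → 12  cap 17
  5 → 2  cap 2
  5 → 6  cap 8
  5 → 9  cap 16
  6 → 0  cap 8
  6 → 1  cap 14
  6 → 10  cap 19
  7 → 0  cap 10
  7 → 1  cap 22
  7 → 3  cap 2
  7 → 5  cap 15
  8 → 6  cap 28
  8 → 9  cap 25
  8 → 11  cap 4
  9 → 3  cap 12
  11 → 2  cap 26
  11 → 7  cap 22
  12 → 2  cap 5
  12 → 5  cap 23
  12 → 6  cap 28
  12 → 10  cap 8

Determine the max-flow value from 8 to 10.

augment #1: 8→6→10 bottleneck 19, total now 19
augment #2: 8→6→1→10 bottleneck 1, total now 20
augment #3: 8→11→2→10 bottleneck 4, total now 24
augment #4: 8→6→0→4→12→10 bottleneck 8, total now 32
augment #5: 8→9→3→1→5→2→10 bottleneck 2, total now 34

Maximum flow value: 34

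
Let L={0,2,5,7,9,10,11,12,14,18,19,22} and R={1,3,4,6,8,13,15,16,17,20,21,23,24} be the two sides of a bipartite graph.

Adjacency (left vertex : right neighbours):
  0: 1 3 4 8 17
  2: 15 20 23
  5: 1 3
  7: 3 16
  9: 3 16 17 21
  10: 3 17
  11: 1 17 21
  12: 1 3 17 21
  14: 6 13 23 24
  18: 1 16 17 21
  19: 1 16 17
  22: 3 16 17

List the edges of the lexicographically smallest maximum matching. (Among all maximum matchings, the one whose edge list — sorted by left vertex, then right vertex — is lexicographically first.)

|M| = 8 (so the lex-smallest maximum matching has 8 edges)
process left vertices in ascending order; for each, take the smallest-labelled available neighbour that still permits 8 edges overall, or leave it unmatched if none does
lex-smallest matching: {0-4, 2-15, 5-1, 7-3, 9-16, 10-17, 11-21, 14-6}

Lex-smallest maximum matching: {(0,4), (2,15), (5,1), (7,3), (9,16), (10,17), (11,21), (14,6)}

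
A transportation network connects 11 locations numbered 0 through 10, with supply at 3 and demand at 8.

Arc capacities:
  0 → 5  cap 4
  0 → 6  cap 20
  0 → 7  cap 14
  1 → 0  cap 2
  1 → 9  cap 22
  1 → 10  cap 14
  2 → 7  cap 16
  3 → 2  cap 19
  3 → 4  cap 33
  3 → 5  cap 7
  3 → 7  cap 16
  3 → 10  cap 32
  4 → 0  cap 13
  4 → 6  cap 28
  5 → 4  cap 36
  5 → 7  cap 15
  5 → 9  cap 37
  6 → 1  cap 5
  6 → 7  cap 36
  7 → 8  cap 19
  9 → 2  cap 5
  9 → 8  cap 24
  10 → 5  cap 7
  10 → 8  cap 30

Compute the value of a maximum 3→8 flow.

Maximum flow value: 67

augment #1: 3→7→8 bottleneck 16, total now 16
augment #2: 3→10→8 bottleneck 30, total now 46
augment #3: 3→2→7→8 bottleneck 3, total now 49
augment #4: 3→5→9→8 bottleneck 7, total now 56
augment #5: 3→10→5→9→8 bottleneck 2, total now 58
augment #6: 3→4→0→5→9→8 bottleneck 4, total now 62
augment #7: 3→4→6→1→9→8 bottleneck 5, total now 67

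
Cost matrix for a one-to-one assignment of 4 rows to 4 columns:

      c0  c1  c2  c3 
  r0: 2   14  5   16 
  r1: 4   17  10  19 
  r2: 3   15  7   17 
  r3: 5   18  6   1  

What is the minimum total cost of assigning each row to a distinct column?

Minimum assignment cost: 25

optimal assignment: row0→col2 (cost 5), row1→col0 (cost 4), row2→col1 (cost 15), row3→col3 (cost 1)
total = 5 + 4 + 15 + 1 = 25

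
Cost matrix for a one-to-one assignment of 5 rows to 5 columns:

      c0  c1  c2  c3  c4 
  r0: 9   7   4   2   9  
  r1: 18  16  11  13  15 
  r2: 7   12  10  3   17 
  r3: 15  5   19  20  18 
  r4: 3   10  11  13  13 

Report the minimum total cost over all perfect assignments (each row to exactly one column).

Minimum assignment cost: 30

optimal assignment: row0→col2 (cost 4), row1→col4 (cost 15), row2→col3 (cost 3), row3→col1 (cost 5), row4→col0 (cost 3)
total = 4 + 15 + 3 + 5 + 3 = 30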